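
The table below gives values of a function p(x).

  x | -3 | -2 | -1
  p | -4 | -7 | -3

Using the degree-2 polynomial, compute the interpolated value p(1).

Using Newton's divided-difference form:
p[-3,-2] = (-7 - (-4)) / (-2 - (-3)) = -3
p[-2,-1] = (-3 - (-7)) / (-1 - (-2)) = 4
p[-3,-2,-1] = (4 - (-3)) / (-1 - (-3)) = 7/2
p(1) = -4 + (-3)·(4) + (7/2)·(4)·(3) = 26

26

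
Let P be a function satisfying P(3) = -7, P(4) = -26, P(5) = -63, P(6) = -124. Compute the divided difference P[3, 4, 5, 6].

-1

P[3,4] = (-26 - (-7)) / (4 - 3) = -19
P[4,5] = (-63 - (-26)) / (5 - 4) = -37
P[5,6] = (-124 - (-63)) / (6 - 5) = -61
P[3,4,5] = (-37 - (-19)) / (5 - 3) = -9
P[4,5,6] = (-61 - (-37)) / (6 - 4) = -12
P[3,4,5,6] = (-12 - (-9)) / (6 - 3) = -1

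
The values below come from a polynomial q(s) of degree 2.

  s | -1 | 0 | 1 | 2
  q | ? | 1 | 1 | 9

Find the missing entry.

The 3 known values determine q uniquely (degree ≤ 2).
Evaluate each Lagrange basis at s = -1:
L_0(-1) = (-2)·(-3)/[(-1)·(-2)] = 3
L_1(-1) = (-1)·(-3)/[(1)·(-1)] = -3
L_2(-1) = (-1)·(-2)/[(2)·(1)] = 1
Sum: 1·(3) + 1·(-3) + 9·(1) = 9

9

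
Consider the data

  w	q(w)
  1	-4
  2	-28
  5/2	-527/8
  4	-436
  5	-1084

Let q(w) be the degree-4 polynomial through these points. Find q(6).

-2284

Evaluate each Lagrange basis at w = 6:
L_0(6) = (4)·(7/2)·(2)·(1)/[(-1)·(-3/2)·(-3)·(-4)] = 14/9
L_1(6) = (5)·(7/2)·(2)·(1)/[(1)·(-1/2)·(-2)·(-3)] = -35/3
L_2(6) = (5)·(4)·(2)·(1)/[(3/2)·(1/2)·(-3/2)·(-5/2)] = 128/9
L_3(6) = (5)·(4)·(7/2)·(1)/[(3)·(2)·(3/2)·(-1)] = -70/9
L_4(6) = (5)·(4)·(7/2)·(2)/[(4)·(3)·(5/2)·(1)] = 14/3
Sum: (-4)·(14/9) + (-28)·(-35/3) + (-527/8)·(128/9) + (-436)·(-70/9) + (-1084)·(14/3) = -2284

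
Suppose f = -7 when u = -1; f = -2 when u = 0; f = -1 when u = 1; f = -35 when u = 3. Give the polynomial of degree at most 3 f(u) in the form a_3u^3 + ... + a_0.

Newton's divided differences:
f[-1,0] = (-2 - (-7)) / (0 - (-1)) = 5
f[0,1] = (-1 - (-2)) / (1 - 0) = 1
f[1,3] = (-35 - (-1)) / (3 - 1) = -17
f[-1,0,1] = (1 - 5) / (1 - (-1)) = -2
f[0,1,3] = (-17 - 1) / (3 - 0) = -6
f[-1,0,1,3] = (-6 - (-2)) / (3 - (-1)) = -1
f(u) = -7 + 5·(u + 1) + (-2)·(u + 1)u + (-1)·(u + 1)u(u - 1)
Expanding: f(u) = -u^3 - 2u^2 + 4u - 2

f(u) = -u^3 - 2u^2 + 4u - 2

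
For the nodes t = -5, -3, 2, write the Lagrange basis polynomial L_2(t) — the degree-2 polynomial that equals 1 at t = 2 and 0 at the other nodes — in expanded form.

L_2(t) = (t + 5)(t + 3) / [(7)·(5)]
       = (t^2 + 8t + 15) / (35)

L_2(t) = (1/35)t^2 + (8/35)t + 3/7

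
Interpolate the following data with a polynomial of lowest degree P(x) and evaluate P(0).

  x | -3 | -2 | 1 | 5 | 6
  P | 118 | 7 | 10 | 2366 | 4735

Evaluate each Lagrange basis at x = 0:
L_0(0) = (2)·(-1)·(-5)·(-6)/[(-1)·(-4)·(-8)·(-9)] = -5/24
L_1(0) = (3)·(-1)·(-5)·(-6)/[(1)·(-3)·(-7)·(-8)] = 15/28
L_2(0) = (3)·(2)·(-5)·(-6)/[(4)·(3)·(-4)·(-5)] = 3/4
L_3(0) = (3)·(2)·(-1)·(-6)/[(8)·(7)·(4)·(-1)] = -9/56
L_4(0) = (3)·(2)·(-1)·(-5)/[(9)·(8)·(5)·(1)] = 1/12
Sum: 118·(-5/24) + 7·(15/28) + 10·(3/4) + 2366·(-9/56) + 4735·(1/12) = 1

1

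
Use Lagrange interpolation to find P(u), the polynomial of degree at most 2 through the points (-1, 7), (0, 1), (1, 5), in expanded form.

L_0(u) = u(u - 1) / [2] = (1/2)u^2 - (1/2)u
L_1(u) = (u + 1)(u - 1) / [-1] = -u^2 + 1
L_2(u) = (u + 1)u / [2] = (1/2)u^2 + (1/2)u
P(u) = 7·L_0 + 1·L_1 + 5·L_2
  7·L_0(u) = (7/2)u^2 - (7/2)u
  1·L_1(u) = -u^2 + 1
  5·L_2(u) = (5/2)u^2 + (5/2)u
Adding term by term: 5u^2 - u + 1

P(u) = 5u^2 - u + 1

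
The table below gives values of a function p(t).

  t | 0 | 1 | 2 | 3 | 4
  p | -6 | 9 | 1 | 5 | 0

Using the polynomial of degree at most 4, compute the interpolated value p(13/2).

-695

Evaluate each Lagrange basis at t = 13/2:
L_0(13/2) = (11/2)·(9/2)·(7/2)·(5/2)/[(-1)·(-2)·(-3)·(-4)] = 1155/128
L_1(13/2) = (13/2)·(9/2)·(7/2)·(5/2)/[(1)·(-1)·(-2)·(-3)] = -1365/32
L_2(13/2) = (13/2)·(11/2)·(7/2)·(5/2)/[(2)·(1)·(-1)·(-2)] = 5005/64
L_3(13/2) = (13/2)·(11/2)·(9/2)·(5/2)/[(3)·(2)·(1)·(-1)] = -2145/32
L_4(13/2) = (13/2)·(11/2)·(9/2)·(7/2)/[(4)·(3)·(2)·(1)] = 3003/128
Sum: (-6)·(1155/128) + 9·(-1365/32) + 1·(5005/64) + 5·(-2145/32) + 0 = -695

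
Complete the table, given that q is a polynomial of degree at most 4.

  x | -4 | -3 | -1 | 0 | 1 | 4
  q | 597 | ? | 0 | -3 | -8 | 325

192

The 5 known values determine q uniquely (degree ≤ 4).
L_0(-3) = (-2)·(-3)·(-4)·(-7)/[(-3)·(-4)·(-5)·(-8)] = 7/20
L_1(-3) = (1)·(-3)·(-4)·(-7)/[(3)·(-1)·(-2)·(-5)] = 14/5
L_2(-3) = (1)·(-2)·(-4)·(-7)/[(4)·(1)·(-1)·(-4)] = -7/2
L_3(-3) = (1)·(-2)·(-3)·(-7)/[(5)·(2)·(1)·(-3)] = 7/5
L_4(-3) = (1)·(-2)·(-3)·(-4)/[(8)·(5)·(4)·(3)] = -1/20
Sum: 597·(7/20) + 0 + (-3)·(-7/2) + (-8)·(7/5) + 325·(-1/20) = 192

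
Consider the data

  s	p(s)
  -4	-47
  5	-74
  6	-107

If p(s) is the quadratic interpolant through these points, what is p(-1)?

-2

Evaluate each Lagrange basis at s = -1:
L_0(-1) = (-6)·(-7)/[(-9)·(-10)] = 7/15
L_1(-1) = (3)·(-7)/[(9)·(-1)] = 7/3
L_2(-1) = (3)·(-6)/[(10)·(1)] = -9/5
Sum: (-47)·(7/15) + (-74)·(7/3) + (-107)·(-9/5) = -2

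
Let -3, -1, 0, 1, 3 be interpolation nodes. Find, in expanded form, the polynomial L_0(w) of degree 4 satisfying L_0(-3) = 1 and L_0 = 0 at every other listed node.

L_0(w) = (1/144)w^4 - (1/48)w^3 - (1/144)w^2 + (1/48)w

L_0(w) = (w + 1)w(w - 1)(w - 3) / [(-2)·(-3)·(-4)·(-6)]
       = (w^4 - 3w^3 - w^2 + 3w) / (144)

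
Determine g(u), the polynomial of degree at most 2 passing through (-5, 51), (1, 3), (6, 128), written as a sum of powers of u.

Build the Lagrange basis polynomials:
L_0(u) = (u - 1)(u - 6) / [66] = (1/66)u^2 - (7/66)u + 1/11
L_1(u) = (u + 5)(u - 6) / [-30] = -(1/30)u^2 + (1/30)u + 1
L_2(u) = (u + 5)(u - 1) / [55] = (1/55)u^2 + (4/55)u - 1/11
g(u) = 51·L_0 + 3·L_1 + 128·L_2
  51·L_0(u) = (17/22)u^2 - (119/22)u + 51/11
  3·L_1(u) = -(1/10)u^2 + (1/10)u + 3
  128·L_2(u) = (128/55)u^2 + (512/55)u - 128/11
Adding term by term: 3u^2 + 4u - 4

g(u) = 3u^2 + 4u - 4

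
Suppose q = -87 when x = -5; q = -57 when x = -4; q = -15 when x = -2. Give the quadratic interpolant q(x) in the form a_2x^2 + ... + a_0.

q(x) = -3x^2 + 3x + 3

L_0(x) = (x + 4)(x + 2) / [3] = (1/3)x^2 + 2x + 8/3
L_1(x) = (x + 5)(x + 2) / [-2] = -(1/2)x^2 - (7/2)x - 5
L_2(x) = (x + 5)(x + 4) / [6] = (1/6)x^2 + (3/2)x + 10/3
q(x) = (-87)·L_0 + (-57)·L_1 + (-15)·L_2
  (-87)·L_0(x) = -29x^2 - 174x - 232
  (-57)·L_1(x) = (57/2)x^2 + (399/2)x + 285
  (-15)·L_2(x) = -(5/2)x^2 - (45/2)x - 50
Adding term by term: -3x^2 + 3x + 3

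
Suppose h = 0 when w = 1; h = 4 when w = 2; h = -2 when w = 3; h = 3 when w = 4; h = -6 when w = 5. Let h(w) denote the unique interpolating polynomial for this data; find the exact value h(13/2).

-13673/64

Using Newton's divided-difference form:
h[1,2] = (4 - 0) / (2 - 1) = 4
h[2,3] = (-2 - 4) / (3 - 2) = -6
h[3,4] = (3 - (-2)) / (4 - 3) = 5
h[4,5] = (-6 - 3) / (5 - 4) = -9
h[1,2,3] = (-6 - 4) / (3 - 1) = -5
h[2,3,4] = (5 - (-6)) / (4 - 2) = 11/2
h[3,4,5] = (-9 - 5) / (5 - 3) = -7
h[1,2,3,4] = (11/2 - (-5)) / (4 - 1) = 7/2
h[2,3,4,5] = (-7 - 11/2) / (5 - 2) = -25/6
h[1,2,3,4,5] = (-25/6 - 7/2) / (5 - 1) = -23/12
h(13/2) = 0 + 4·(11/2) + (-5)·(11/2)·(9/2) + (7/2)·(11/2)·(9/2)·(7/2) + (-23/12)·(11/2)·(9/2)·(7/2)·(5/2) = -13673/64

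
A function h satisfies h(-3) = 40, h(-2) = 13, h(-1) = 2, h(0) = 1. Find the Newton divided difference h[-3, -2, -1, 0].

h[-3,-2] = (13 - 40) / (-2 - (-3)) = -27
h[-2,-1] = (2 - 13) / (-1 - (-2)) = -11
h[-1,0] = (1 - 2) / (0 - (-1)) = -1
h[-3,-2,-1] = (-11 - (-27)) / (-1 - (-3)) = 8
h[-2,-1,0] = (-1 - (-11)) / (0 - (-2)) = 5
h[-3,-2,-1,0] = (5 - 8) / (0 - (-3)) = -1

-1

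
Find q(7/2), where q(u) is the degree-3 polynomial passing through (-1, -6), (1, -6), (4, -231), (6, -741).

Evaluate each Lagrange basis at u = 7/2:
L_0(7/2) = (5/2)·(-1/2)·(-5/2)/[(-2)·(-5)·(-7)] = -5/112
L_1(7/2) = (9/2)·(-1/2)·(-5/2)/[(2)·(-3)·(-5)] = 3/16
L_2(7/2) = (9/2)·(5/2)·(-5/2)/[(5)·(3)·(-2)] = 15/16
L_3(7/2) = (9/2)·(5/2)·(-1/2)/[(7)·(5)·(2)] = -9/112
Sum: (-6)·(-5/112) + (-6)·(3/16) + (-231)·(15/16) + (-741)·(-9/112) = -1263/8

-1263/8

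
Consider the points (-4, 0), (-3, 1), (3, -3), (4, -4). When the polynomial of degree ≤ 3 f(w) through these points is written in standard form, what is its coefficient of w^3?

1/42

Build the Lagrange basis polynomials:
L_0(w) = (w + 3)(w - 3)(w - 4) / [-56] = -(1/56)w^3 + (1/14)w^2 + (9/56)w - 9/14
L_1(w) = (w + 4)(w - 3)(w - 4) / [42] = (1/42)w^3 - (1/14)w^2 - (8/21)w + 8/7
L_2(w) = (w + 4)(w + 3)(w - 4) / [-42] = -(1/42)w^3 - (1/14)w^2 + (8/21)w + 8/7
L_3(w) = (w + 4)(w + 3)(w - 3) / [56] = (1/56)w^3 + (1/14)w^2 - (9/56)w - 9/14
f(w) = 0·L_0 + 1·L_1 + (-3)·L_2 + (-4)·L_3
Only the coefficient of w^3 is needed; take it from each L_i and combine:
0·(-1/56) + 1·(1/42) + (-3)·(-1/42) + (-4)·(1/56) = 1/42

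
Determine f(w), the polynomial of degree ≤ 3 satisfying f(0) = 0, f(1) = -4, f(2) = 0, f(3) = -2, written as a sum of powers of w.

f(w) = -(7/3)w^3 + 11w^2 - (38/3)w

Newton's divided differences:
f[0,1] = (-4 - 0) / (1 - 0) = -4
f[1,2] = (0 - (-4)) / (2 - 1) = 4
f[2,3] = (-2 - 0) / (3 - 2) = -2
f[0,1,2] = (4 - (-4)) / (2 - 0) = 4
f[1,2,3] = (-2 - 4) / (3 - 1) = -3
f[0,1,2,3] = (-3 - 4) / (3 - 0) = -7/3
f(w) = (-4)·w + 4·w(w - 1) + (-7/3)·w(w - 1)(w - 2)
Expanding: f(w) = -(7/3)w^3 + 11w^2 - (38/3)w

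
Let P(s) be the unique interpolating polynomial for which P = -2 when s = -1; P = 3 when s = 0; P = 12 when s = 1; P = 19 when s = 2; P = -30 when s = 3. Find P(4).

Evaluate each Lagrange basis at s = 4:
L_0(4) = (4)·(3)·(2)·(1)/[(-1)·(-2)·(-3)·(-4)] = 1
L_1(4) = (5)·(3)·(2)·(1)/[(1)·(-1)·(-2)·(-3)] = -5
L_2(4) = (5)·(4)·(2)·(1)/[(2)·(1)·(-1)·(-2)] = 10
L_3(4) = (5)·(4)·(3)·(1)/[(3)·(2)·(1)·(-1)] = -10
L_4(4) = (5)·(4)·(3)·(2)/[(4)·(3)·(2)·(1)] = 5
Sum: (-2)·(1) + 3·(-5) + 12·(10) + 19·(-10) + (-30)·(5) = -237

-237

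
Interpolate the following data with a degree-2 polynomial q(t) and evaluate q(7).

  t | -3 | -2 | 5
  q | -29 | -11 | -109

-209

Evaluate each Lagrange basis at t = 7:
L_0(7) = (9)·(2)/[(-1)·(-8)] = 9/4
L_1(7) = (10)·(2)/[(1)·(-7)] = -20/7
L_2(7) = (10)·(9)/[(8)·(7)] = 45/28
Sum: (-29)·(9/4) + (-11)·(-20/7) + (-109)·(45/28) = -209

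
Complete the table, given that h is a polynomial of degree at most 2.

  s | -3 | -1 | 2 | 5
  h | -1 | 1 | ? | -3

7/8

The 3 known values determine h uniquely (degree ≤ 2).
Evaluate each Lagrange basis at s = 2:
L_0(2) = (3)·(-3)/[(-2)·(-8)] = -9/16
L_1(2) = (5)·(-3)/[(2)·(-6)] = 5/4
L_2(2) = (5)·(3)/[(8)·(6)] = 5/16
Sum: (-1)·(-9/16) + 1·(5/4) + (-3)·(5/16) = 7/8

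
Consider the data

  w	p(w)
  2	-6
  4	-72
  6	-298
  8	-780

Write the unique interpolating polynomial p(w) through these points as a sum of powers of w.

L_0(w) = (w - 4)(w - 6)(w - 8) / [-48] = -(1/48)w^3 + (3/8)w^2 - (13/6)w + 4
L_1(w) = (w - 2)(w - 6)(w - 8) / [16] = (1/16)w^3 - w^2 + (19/4)w - 6
L_2(w) = (w - 2)(w - 4)(w - 8) / [-16] = -(1/16)w^3 + (7/8)w^2 - (7/2)w + 4
L_3(w) = (w - 2)(w - 4)(w - 6) / [48] = (1/48)w^3 - (1/4)w^2 + (11/12)w - 1
p(w) = (-6)·L_0 + (-72)·L_1 + (-298)·L_2 + (-780)·L_3
  (-6)·L_0(w) = (1/8)w^3 - (9/4)w^2 + 13w - 24
  (-72)·L_1(w) = -(9/2)w^3 + 72w^2 - 342w + 432
  (-298)·L_2(w) = (149/8)w^3 - (1043/4)w^2 + 1043w - 1192
  (-780)·L_3(w) = -(65/4)w^3 + 195w^2 - 715w + 780
Adding term by term: -2w^3 + 4w^2 - w - 4

p(w) = -2w^3 + 4w^2 - w - 4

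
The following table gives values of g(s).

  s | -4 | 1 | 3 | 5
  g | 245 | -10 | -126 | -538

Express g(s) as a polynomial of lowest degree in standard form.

g(s) = -4s^3 - s^2 - 2s - 3

Newton's divided differences:
g[-4,1] = (-10 - 245) / (1 - (-4)) = -51
g[1,3] = (-126 - (-10)) / (3 - 1) = -58
g[3,5] = (-538 - (-126)) / (5 - 3) = -206
g[-4,1,3] = (-58 - (-51)) / (3 - (-4)) = -1
g[1,3,5] = (-206 - (-58)) / (5 - 1) = -37
g[-4,1,3,5] = (-37 - (-1)) / (5 - (-4)) = -4
g(s) = 245 + (-51)·(s + 4) + (-1)·(s + 4)(s - 1) + (-4)·(s + 4)(s - 1)(s - 3)
Expanding: g(s) = -4s^3 - s^2 - 2s - 3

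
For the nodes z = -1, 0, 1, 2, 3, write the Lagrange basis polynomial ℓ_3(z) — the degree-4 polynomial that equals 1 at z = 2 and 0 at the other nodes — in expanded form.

ℓ_3(z) = (z + 1)z(z - 1)(z - 3) / [(3)·(2)·(1)·(-1)]
       = (z^4 - 3z^3 - z^2 + 3z) / (-6)

ℓ_3(z) = -(1/6)z^4 + (1/2)z^3 + (1/6)z^2 - (1/2)z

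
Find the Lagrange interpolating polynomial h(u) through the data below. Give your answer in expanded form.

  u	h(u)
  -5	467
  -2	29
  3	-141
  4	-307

h(u) = -4u^3 - 2u^2 - 4u - 3

L_0(u) = (u + 2)(u - 3)(u - 4) / [-216] = -(1/216)u^3 + (5/216)u^2 + (1/108)u - 1/9
L_1(u) = (u + 5)(u - 3)(u - 4) / [90] = (1/90)u^3 - (1/45)u^2 - (23/90)u + 2/3
L_2(u) = (u + 5)(u + 2)(u - 4) / [-40] = -(1/40)u^3 - (3/40)u^2 + (9/20)u + 1
L_3(u) = (u + 5)(u + 2)(u - 3) / [54] = (1/54)u^3 + (2/27)u^2 - (11/54)u - 5/9
h(u) = 467·L_0 + 29·L_1 + (-141)·L_2 + (-307)·L_3
  467·L_0(u) = -(467/216)u^3 + (2335/216)u^2 + (467/108)u - 467/9
  29·L_1(u) = (29/90)u^3 - (29/45)u^2 - (667/90)u + 58/3
  (-141)·L_2(u) = (141/40)u^3 + (423/40)u^2 - (1269/20)u - 141
  (-307)·L_3(u) = -(307/54)u^3 - (614/27)u^2 + (3377/54)u + 1535/9
Adding term by term: -4u^3 - 2u^2 - 4u - 3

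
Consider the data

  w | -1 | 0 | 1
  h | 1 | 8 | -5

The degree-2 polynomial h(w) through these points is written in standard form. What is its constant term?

8

Build the Lagrange basis polynomials:
L_0(w) = w(w - 1) / [2] = (1/2)w^2 - (1/2)w
L_1(w) = (w + 1)(w - 1) / [-1] = -w^2 + 1
L_2(w) = (w + 1)w / [2] = (1/2)w^2 + (1/2)w
h(w) = 1·L_0 + 8·L_1 + (-5)·L_2
Only the constant term is needed; take it from each L_i and combine:
1·(0) + 8·(1) + (-5)·(0) = 8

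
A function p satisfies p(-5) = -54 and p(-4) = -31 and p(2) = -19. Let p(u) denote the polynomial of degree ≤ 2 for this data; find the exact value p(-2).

-3

Evaluate each Lagrange basis at u = -2:
L_0(-2) = (2)·(-4)/[(-1)·(-7)] = -8/7
L_1(-2) = (3)·(-4)/[(1)·(-6)] = 2
L_2(-2) = (3)·(2)/[(7)·(6)] = 1/7
Sum: (-54)·(-8/7) + (-31)·(2) + (-19)·(1/7) = -3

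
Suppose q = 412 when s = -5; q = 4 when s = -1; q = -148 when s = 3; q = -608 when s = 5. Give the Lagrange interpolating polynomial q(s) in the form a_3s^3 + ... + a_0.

Build the Lagrange basis polynomials:
L_0(s) = (s + 1)(s - 3)(s - 5) / [-320] = -(1/320)s^3 + (7/320)s^2 - (7/320)s - 3/64
L_1(s) = (s + 5)(s - 3)(s - 5) / [96] = (1/96)s^3 - (1/32)s^2 - (25/96)s + 25/32
L_2(s) = (s + 5)(s + 1)(s - 5) / [-64] = -(1/64)s^3 - (1/64)s^2 + (25/64)s + 25/64
L_3(s) = (s + 5)(s + 1)(s - 3) / [120] = (1/120)s^3 + (1/40)s^2 - (13/120)s - 1/8
q(s) = 412·L_0 + 4·L_1 + (-148)·L_2 + (-608)·L_3
  412·L_0(s) = -(103/80)s^3 + (721/80)s^2 - (721/80)s - 309/16
  4·L_1(s) = (1/24)s^3 - (1/8)s^2 - (25/24)s + 25/8
  (-148)·L_2(s) = (37/16)s^3 + (37/16)s^2 - (925/16)s - 925/16
  (-608)·L_3(s) = -(76/15)s^3 - (76/5)s^2 + (988/15)s + 76
Adding term by term: -4s^3 - 4s^2 - 2s + 2

q(s) = -4s^3 - 4s^2 - 2s + 2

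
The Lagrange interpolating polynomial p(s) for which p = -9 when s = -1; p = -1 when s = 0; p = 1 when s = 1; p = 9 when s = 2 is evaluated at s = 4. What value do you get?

91

Evaluate each Lagrange basis at s = 4:
L_0(4) = (4)·(3)·(2)/[(-1)·(-2)·(-3)] = -4
L_1(4) = (5)·(3)·(2)/[(1)·(-1)·(-2)] = 15
L_2(4) = (5)·(4)·(2)/[(2)·(1)·(-1)] = -20
L_3(4) = (5)·(4)·(3)/[(3)·(2)·(1)] = 10
Sum: (-9)·(-4) + (-1)·(15) + 1·(-20) + 9·(10) = 91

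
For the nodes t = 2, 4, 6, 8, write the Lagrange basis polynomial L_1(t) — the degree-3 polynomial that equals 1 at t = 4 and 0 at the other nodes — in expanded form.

L_1(t) = (1/16)t^3 - t^2 + (19/4)t - 6

L_1(t) = (t - 2)(t - 6)(t - 8) / [(2)·(-2)·(-4)]
       = (t^3 - 16t^2 + 76t - 96) / (16)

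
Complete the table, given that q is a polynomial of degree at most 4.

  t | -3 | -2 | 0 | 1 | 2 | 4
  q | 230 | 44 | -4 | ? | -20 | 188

The 5 known values determine q uniquely (degree ≤ 4).
Evaluate each Lagrange basis at t = 1:
L_0(1) = (3)·(1)·(-1)·(-3)/[(-1)·(-3)·(-5)·(-7)] = 3/35
L_1(1) = (4)·(1)·(-1)·(-3)/[(1)·(-2)·(-4)·(-6)] = -1/4
L_2(1) = (4)·(3)·(-1)·(-3)/[(3)·(2)·(-2)·(-4)] = 3/4
L_3(1) = (4)·(3)·(1)·(-3)/[(5)·(4)·(2)·(-2)] = 9/20
L_4(1) = (4)·(3)·(1)·(-1)/[(7)·(6)·(4)·(2)] = -1/28
Sum: 230·(3/35) + 44·(-1/4) + (-4)·(3/4) + (-20)·(9/20) + 188·(-1/28) = -10

-10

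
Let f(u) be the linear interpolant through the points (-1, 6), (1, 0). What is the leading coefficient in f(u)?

Build the Lagrange basis polynomials:
L_0(u) = (u - 1) / [-2] = -(1/2)u + 1/2
L_1(u) = (u + 1) / [2] = (1/2)u + 1/2
f(u) = 6·L_0 + 0·L_1
Only the coefficient of u is needed; take it from each L_i and combine:
6·(-1/2) + 0·(1/2) = -3

-3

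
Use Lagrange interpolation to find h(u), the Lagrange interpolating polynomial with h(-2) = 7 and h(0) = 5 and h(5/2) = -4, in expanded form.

L_0(u) = u(u - 5/2) / [9] = (1/9)u^2 - (5/18)u
L_1(u) = (u + 2)(u - 5/2) / [-5] = -(1/5)u^2 + (1/10)u + 1
L_2(u) = (u + 2)u / [45/4] = (4/45)u^2 + (8/45)u
h(u) = 7·L_0 + 5·L_1 + (-4)·L_2
  7·L_0(u) = (7/9)u^2 - (35/18)u
  5·L_1(u) = -u^2 + (1/2)u + 5
  (-4)·L_2(u) = -(16/45)u^2 - (32/45)u
Adding term by term: -(26/45)u^2 - (97/45)u + 5

h(u) = -(26/45)u^2 - (97/45)u + 5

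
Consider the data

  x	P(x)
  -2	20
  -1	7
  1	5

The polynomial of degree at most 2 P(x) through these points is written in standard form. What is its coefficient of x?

Build the Lagrange basis polynomials:
L_0(x) = (x + 1)(x - 1) / [3] = (1/3)x^2 - 1/3
L_1(x) = (x + 2)(x - 1) / [-2] = -(1/2)x^2 - (1/2)x + 1
L_2(x) = (x + 2)(x + 1) / [6] = (1/6)x^2 + (1/2)x + 1/3
P(x) = 20·L_0 + 7·L_1 + 5·L_2
Only the coefficient of x is needed; take it from each L_i and combine:
20·(0) + 7·(-1/2) + 5·(1/2) = -1

-1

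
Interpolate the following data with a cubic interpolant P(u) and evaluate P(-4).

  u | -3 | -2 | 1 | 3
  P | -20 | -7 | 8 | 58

-47

Using Newton's divided-difference form:
P[-3,-2] = (-7 - (-20)) / (-2 - (-3)) = 13
P[-2,1] = (8 - (-7)) / (1 - (-2)) = 5
P[1,3] = (58 - 8) / (3 - 1) = 25
P[-3,-2,1] = (5 - 13) / (1 - (-3)) = -2
P[-2,1,3] = (25 - 5) / (3 - (-2)) = 4
P[-3,-2,1,3] = (4 - (-2)) / (3 - (-3)) = 1
P(-4) = -20 + 13·(-1) + (-2)·(-1)·(-2) + 1·(-1)·(-2)·(-5) = -47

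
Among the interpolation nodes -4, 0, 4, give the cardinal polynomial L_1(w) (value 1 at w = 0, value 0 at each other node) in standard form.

L_1(w) = -(1/16)w^2 + 1

L_1(w) = (w + 4)(w - 4) / [(4)·(-4)]
       = (w^2 - 16) / (-16)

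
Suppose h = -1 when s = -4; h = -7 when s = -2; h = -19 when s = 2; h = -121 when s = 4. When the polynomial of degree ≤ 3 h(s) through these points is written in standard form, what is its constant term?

3

L_0(s) = (s + 2)(s - 2)(s - 4) / [-96] = -(1/96)s^3 + (1/24)s^2 + (1/24)s - 1/6
L_1(s) = (s + 4)(s - 2)(s - 4) / [48] = (1/48)s^3 - (1/24)s^2 - (1/3)s + 2/3
L_2(s) = (s + 4)(s + 2)(s - 4) / [-48] = -(1/48)s^3 - (1/24)s^2 + (1/3)s + 2/3
L_3(s) = (s + 4)(s + 2)(s - 2) / [96] = (1/96)s^3 + (1/24)s^2 - (1/24)s - 1/6
h(s) = (-1)·L_0 + (-7)·L_1 + (-19)·L_2 + (-121)·L_3
Only the constant term is needed; take it from each L_i and combine:
(-1)·(-1/6) + (-7)·(2/3) + (-19)·(2/3) + (-121)·(-1/6) = 3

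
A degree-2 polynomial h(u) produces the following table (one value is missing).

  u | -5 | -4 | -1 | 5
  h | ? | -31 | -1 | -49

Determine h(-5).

The 3 known values determine h uniquely (degree ≤ 2).
L_0(-5) = (-4)·(-10)/[(-3)·(-9)] = 40/27
L_1(-5) = (-1)·(-10)/[(3)·(-6)] = -5/9
L_2(-5) = (-1)·(-4)/[(9)·(6)] = 2/27
Sum: (-31)·(40/27) + (-1)·(-5/9) + (-49)·(2/27) = -49

-49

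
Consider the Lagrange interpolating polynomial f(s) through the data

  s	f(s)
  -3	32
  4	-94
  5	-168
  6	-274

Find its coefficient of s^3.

The leading coefficient equals the top divided difference f[-3,4,5,6].
f[-3,4] = (-94 - 32) / (4 - (-3)) = -18
f[4,5] = (-168 - (-94)) / (5 - 4) = -74
f[5,6] = (-274 - (-168)) / (6 - 5) = -106
f[-3,4,5] = (-74 - (-18)) / (5 - (-3)) = -7
f[4,5,6] = (-106 - (-74)) / (6 - 4) = -16
f[-3,4,5,6] = (-16 - (-7)) / (6 - (-3)) = -1

-1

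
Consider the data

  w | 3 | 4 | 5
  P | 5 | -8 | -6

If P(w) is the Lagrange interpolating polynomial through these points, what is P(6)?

11

L_0(6) = (2)·(1)/[(-1)·(-2)] = 1
L_1(6) = (3)·(1)/[(1)·(-1)] = -3
L_2(6) = (3)·(2)/[(2)·(1)] = 3
Sum: 5·(1) + (-8)·(-3) + (-6)·(3) = 11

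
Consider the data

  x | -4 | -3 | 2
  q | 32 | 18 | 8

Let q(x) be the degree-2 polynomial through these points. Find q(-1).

Evaluate each Lagrange basis at x = -1:
L_0(-1) = (2)·(-3)/[(-1)·(-6)] = -1
L_1(-1) = (3)·(-3)/[(1)·(-5)] = 9/5
L_2(-1) = (3)·(2)/[(6)·(5)] = 1/5
Sum: 32·(-1) + 18·(9/5) + 8·(1/5) = 2

2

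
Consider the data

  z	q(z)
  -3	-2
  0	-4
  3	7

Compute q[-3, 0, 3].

13/18

q[-3,0] = (-4 - (-2)) / (0 - (-3)) = -2/3
q[0,3] = (7 - (-4)) / (3 - 0) = 11/3
q[-3,0,3] = (11/3 - (-2/3)) / (3 - (-3)) = 13/18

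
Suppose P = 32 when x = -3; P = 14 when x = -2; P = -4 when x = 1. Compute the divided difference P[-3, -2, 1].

3

P[-3,-2] = (14 - 32) / (-2 - (-3)) = -18
P[-2,1] = (-4 - 14) / (1 - (-2)) = -6
P[-3,-2,1] = (-6 - (-18)) / (1 - (-3)) = 3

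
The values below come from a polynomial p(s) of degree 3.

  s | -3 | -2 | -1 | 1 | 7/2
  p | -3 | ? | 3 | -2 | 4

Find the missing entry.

3919/1560

The 4 known values determine p uniquely (degree ≤ 3).
Evaluate each Lagrange basis at s = -2:
L_0(-2) = (-1)·(-3)·(-11/2)/[(-2)·(-4)·(-13/2)] = 33/104
L_1(-2) = (1)·(-3)·(-11/2)/[(2)·(-2)·(-9/2)] = 11/12
L_2(-2) = (1)·(-1)·(-11/2)/[(4)·(2)·(-5/2)] = -11/40
L_3(-2) = (1)·(-1)·(-3)/[(13/2)·(9/2)·(5/2)] = 8/195
Sum: (-3)·(33/104) + 3·(11/12) + (-2)·(-11/40) + 4·(8/195) = 3919/1560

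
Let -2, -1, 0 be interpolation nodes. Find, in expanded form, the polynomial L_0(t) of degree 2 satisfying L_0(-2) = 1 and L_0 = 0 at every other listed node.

L_0(t) = (t + 1)t / [(-1)·(-2)]
       = (t^2 + t) / (2)

L_0(t) = (1/2)t^2 + (1/2)t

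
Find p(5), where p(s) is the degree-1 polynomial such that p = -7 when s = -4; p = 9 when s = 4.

Evaluate each Lagrange basis at s = 5:
L_0(5) = (1)/[(-8)] = -1/8
L_1(5) = (9)/[(8)] = 9/8
Sum: (-7)·(-1/8) + 9·(9/8) = 11

11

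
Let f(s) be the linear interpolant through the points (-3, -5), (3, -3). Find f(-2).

Evaluate each Lagrange basis at s = -2:
L_0(-2) = (-5)/[(-6)] = 5/6
L_1(-2) = (1)/[(6)] = 1/6
Sum: (-5)·(5/6) + (-3)·(1/6) = -14/3

-14/3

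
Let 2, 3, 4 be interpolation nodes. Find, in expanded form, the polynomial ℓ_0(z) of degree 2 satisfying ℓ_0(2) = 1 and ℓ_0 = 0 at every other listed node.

ℓ_0(z) = (z - 3)(z - 4) / [(-1)·(-2)]
       = (z^2 - 7z + 12) / (2)

ℓ_0(z) = (1/2)z^2 - (7/2)z + 6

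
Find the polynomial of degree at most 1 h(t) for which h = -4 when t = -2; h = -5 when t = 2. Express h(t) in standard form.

h(t) = -(1/4)t - 9/2

Build the Lagrange basis polynomials:
L_0(t) = (t - 2) / [-4] = -(1/4)t + 1/2
L_1(t) = (t + 2) / [4] = (1/4)t + 1/2
h(t) = (-4)·L_0 + (-5)·L_1
  (-4)·L_0(t) = t - 2
  (-5)·L_1(t) = -(5/4)t - 5/2
Adding term by term: -(1/4)t - 9/2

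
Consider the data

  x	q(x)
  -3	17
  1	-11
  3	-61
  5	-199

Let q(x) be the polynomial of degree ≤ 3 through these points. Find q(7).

-473

Evaluate each Lagrange basis at x = 7:
L_0(7) = (6)·(4)·(2)/[(-4)·(-6)·(-8)] = -1/4
L_1(7) = (10)·(4)·(2)/[(4)·(-2)·(-4)] = 5/2
L_2(7) = (10)·(6)·(2)/[(6)·(2)·(-2)] = -5
L_3(7) = (10)·(6)·(4)/[(8)·(4)·(2)] = 15/4
Sum: 17·(-1/4) + (-11)·(5/2) + (-61)·(-5) + (-199)·(15/4) = -473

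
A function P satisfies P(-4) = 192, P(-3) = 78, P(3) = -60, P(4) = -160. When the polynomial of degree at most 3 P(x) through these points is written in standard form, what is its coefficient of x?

Build the Lagrange basis polynomials:
L_0(x) = (x + 3)(x - 3)(x - 4) / [-56] = -(1/56)x^3 + (1/14)x^2 + (9/56)x - 9/14
L_1(x) = (x + 4)(x - 3)(x - 4) / [42] = (1/42)x^3 - (1/14)x^2 - (8/21)x + 8/7
L_2(x) = (x + 4)(x + 3)(x - 4) / [-42] = -(1/42)x^3 - (1/14)x^2 + (8/21)x + 8/7
L_3(x) = (x + 4)(x + 3)(x - 3) / [56] = (1/56)x^3 + (1/14)x^2 - (9/56)x - 9/14
P(x) = 192·L_0 + 78·L_1 + (-60)·L_2 + (-160)·L_3
Only the coefficient of x is needed; take it from each L_i and combine:
192·(9/56) + 78·(-8/21) + (-60)·(8/21) + (-160)·(-9/56) = 4

4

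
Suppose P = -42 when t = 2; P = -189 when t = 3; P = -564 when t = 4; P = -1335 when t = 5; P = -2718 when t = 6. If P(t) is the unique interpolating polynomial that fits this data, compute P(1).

-3

Evaluate each Lagrange basis at t = 1:
L_0(1) = (-2)·(-3)·(-4)·(-5)/[(-1)·(-2)·(-3)·(-4)] = 5
L_1(1) = (-1)·(-3)·(-4)·(-5)/[(1)·(-1)·(-2)·(-3)] = -10
L_2(1) = (-1)·(-2)·(-4)·(-5)/[(2)·(1)·(-1)·(-2)] = 10
L_3(1) = (-1)·(-2)·(-3)·(-5)/[(3)·(2)·(1)·(-1)] = -5
L_4(1) = (-1)·(-2)·(-3)·(-4)/[(4)·(3)·(2)·(1)] = 1
Sum: (-42)·(5) + (-189)·(-10) + (-564)·(10) + (-1335)·(-5) + (-2718)·(1) = -3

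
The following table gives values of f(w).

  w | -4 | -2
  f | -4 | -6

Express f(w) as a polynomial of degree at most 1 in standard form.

f(w) = -w - 8

Build the Lagrange basis polynomials:
L_0(w) = (w + 2) / [-2] = -(1/2)w - 1
L_1(w) = (w + 4) / [2] = (1/2)w + 2
f(w) = (-4)·L_0 + (-6)·L_1
  (-4)·L_0(w) = 2w + 4
  (-6)·L_1(w) = -3w - 12
Adding term by term: -w - 8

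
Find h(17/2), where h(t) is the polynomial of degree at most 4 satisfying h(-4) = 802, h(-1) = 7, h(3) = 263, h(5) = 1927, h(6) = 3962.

Evaluate each Lagrange basis at t = 17/2:
L_0(17/2) = (19/2)·(11/2)·(7/2)·(5/2)/[(-3)·(-7)·(-9)·(-10)] = 209/864
L_1(17/2) = (25/2)·(11/2)·(7/2)·(5/2)/[(3)·(-4)·(-6)·(-7)] = -1375/1152
L_2(17/2) = (25/2)·(19/2)·(7/2)·(5/2)/[(7)·(4)·(-2)·(-3)] = 2375/384
L_3(17/2) = (25/2)·(19/2)·(11/2)·(5/2)/[(9)·(6)·(2)·(-1)] = -26125/1728
L_4(17/2) = (25/2)·(19/2)·(11/2)·(7/2)/[(10)·(7)·(3)·(1)] = 1045/96
Sum: 802·(209/864) + 7·(-1375/1152) + 263·(2375/384) + 1927·(-26125/1728) + 3962·(1045/96) = 252907/16

252907/16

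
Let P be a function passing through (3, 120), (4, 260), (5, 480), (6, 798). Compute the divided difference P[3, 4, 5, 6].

3

P[3,4] = (260 - 120) / (4 - 3) = 140
P[4,5] = (480 - 260) / (5 - 4) = 220
P[5,6] = (798 - 480) / (6 - 5) = 318
P[3,4,5] = (220 - 140) / (5 - 3) = 40
P[4,5,6] = (318 - 220) / (6 - 4) = 49
P[3,4,5,6] = (49 - 40) / (6 - 3) = 3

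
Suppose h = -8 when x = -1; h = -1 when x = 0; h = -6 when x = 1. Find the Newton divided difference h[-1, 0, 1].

h[-1,0] = (-1 - (-8)) / (0 - (-1)) = 7
h[0,1] = (-6 - (-1)) / (1 - 0) = -5
h[-1,0,1] = (-5 - 7) / (1 - (-1)) = -6

-6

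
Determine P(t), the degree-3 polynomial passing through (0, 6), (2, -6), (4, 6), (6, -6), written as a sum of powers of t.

P(t) = -t^3 + 9t^2 - 20t + 6

Newton's divided differences:
P[0,2] = (-6 - 6) / (2 - 0) = -6
P[2,4] = (6 - (-6)) / (4 - 2) = 6
P[4,6] = (-6 - 6) / (6 - 4) = -6
P[0,2,4] = (6 - (-6)) / (4 - 0) = 3
P[2,4,6] = (-6 - 6) / (6 - 2) = -3
P[0,2,4,6] = (-3 - 3) / (6 - 0) = -1
P(t) = 6 + (-6)·t + 3·t(t - 2) + (-1)·t(t - 2)(t - 4)
Expanding: P(t) = -t^3 + 9t^2 - 20t + 6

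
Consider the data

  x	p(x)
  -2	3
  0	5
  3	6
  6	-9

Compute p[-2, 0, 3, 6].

p[-2,0] = (5 - 3) / (0 - (-2)) = 1
p[0,3] = (6 - 5) / (3 - 0) = 1/3
p[3,6] = (-9 - 6) / (6 - 3) = -5
p[-2,0,3] = (1/3 - 1) / (3 - (-2)) = -2/15
p[0,3,6] = (-5 - 1/3) / (6 - 0) = -8/9
p[-2,0,3,6] = (-8/9 - (-2/15)) / (6 - (-2)) = -17/180

-17/180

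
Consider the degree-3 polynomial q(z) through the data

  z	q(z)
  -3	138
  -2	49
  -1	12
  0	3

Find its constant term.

3

Build the Lagrange basis polynomials:
L_0(z) = (z + 2)(z + 1)z / [-6] = -(1/6)z^3 - (1/2)z^2 - (1/3)z
L_1(z) = (z + 3)(z + 1)z / [2] = (1/2)z^3 + 2z^2 + (3/2)z
L_2(z) = (z + 3)(z + 2)z / [-2] = -(1/2)z^3 - (5/2)z^2 - 3z
L_3(z) = (z + 3)(z + 2)(z + 1) / [6] = (1/6)z^3 + z^2 + (11/6)z + 1
q(z) = 138·L_0 + 49·L_1 + 12·L_2 + 3·L_3
Only the constant term is needed; take it from each L_i and combine:
138·(0) + 49·(0) + 12·(0) + 3·(1) = 3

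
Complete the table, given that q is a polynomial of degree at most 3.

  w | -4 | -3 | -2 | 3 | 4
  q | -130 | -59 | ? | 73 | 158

The 4 known values determine q uniquely (degree ≤ 3).
Evaluate each Lagrange basis at w = -2:
L_0(-2) = (1)·(-5)·(-6)/[(-1)·(-7)·(-8)] = -15/28
L_1(-2) = (2)·(-5)·(-6)/[(1)·(-6)·(-7)] = 10/7
L_2(-2) = (2)·(1)·(-6)/[(7)·(6)·(-1)] = 2/7
L_3(-2) = (2)·(1)·(-5)/[(8)·(7)·(1)] = -5/28
Sum: (-130)·(-15/28) + (-59)·(10/7) + 73·(2/7) + 158·(-5/28) = -22

-22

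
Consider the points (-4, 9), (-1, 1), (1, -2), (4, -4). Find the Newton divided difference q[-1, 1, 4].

q[-1,1] = (-2 - 1) / (1 - (-1)) = -3/2
q[1,4] = (-4 - (-2)) / (4 - 1) = -2/3
q[-1,1,4] = (-2/3 - (-3/2)) / (4 - (-1)) = 1/6

1/6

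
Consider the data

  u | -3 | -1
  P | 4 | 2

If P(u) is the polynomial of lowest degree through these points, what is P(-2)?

L_0(-2) = (-1)/[(-2)] = 1/2
L_1(-2) = (1)/[(2)] = 1/2
Sum: 4·(1/2) + 2·(1/2) = 3

3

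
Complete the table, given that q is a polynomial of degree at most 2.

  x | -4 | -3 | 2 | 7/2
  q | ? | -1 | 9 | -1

-11

The 3 known values determine q uniquely (degree ≤ 2).
Evaluate each Lagrange basis at x = -4:
L_0(-4) = (-6)·(-15/2)/[(-5)·(-13/2)] = 18/13
L_1(-4) = (-1)·(-15/2)/[(5)·(-3/2)] = -1
L_2(-4) = (-1)·(-6)/[(13/2)·(3/2)] = 8/13
Sum: (-1)·(18/13) + 9·(-1) + (-1)·(8/13) = -11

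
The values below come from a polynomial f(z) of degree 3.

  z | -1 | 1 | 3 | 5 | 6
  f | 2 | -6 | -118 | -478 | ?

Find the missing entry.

The 4 known values determine f uniquely (degree ≤ 3).
Evaluate each Lagrange basis at z = 6:
L_0(6) = (5)·(3)·(1)/[(-2)·(-4)·(-6)] = -5/16
L_1(6) = (7)·(3)·(1)/[(2)·(-2)·(-4)] = 21/16
L_2(6) = (7)·(5)·(1)/[(4)·(2)·(-2)] = -35/16
L_3(6) = (7)·(5)·(3)/[(6)·(4)·(2)] = 35/16
Sum: 2·(-5/16) + (-6)·(21/16) + (-118)·(-35/16) + (-478)·(35/16) = -796

-796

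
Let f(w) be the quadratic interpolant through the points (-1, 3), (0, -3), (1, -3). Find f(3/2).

-3/4

Evaluate each Lagrange basis at w = 3/2:
L_0(3/2) = (3/2)·(1/2)/[(-1)·(-2)] = 3/8
L_1(3/2) = (5/2)·(1/2)/[(1)·(-1)] = -5/4
L_2(3/2) = (5/2)·(3/2)/[(2)·(1)] = 15/8
Sum: 3·(3/8) + (-3)·(-5/4) + (-3)·(15/8) = -3/4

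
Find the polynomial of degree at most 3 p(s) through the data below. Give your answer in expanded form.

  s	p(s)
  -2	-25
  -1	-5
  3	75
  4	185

L_0(s) = (s + 1)(s - 3)(s - 4) / [-30] = -(1/30)s^3 + (1/5)s^2 - (1/6)s - 2/5
L_1(s) = (s + 2)(s - 3)(s - 4) / [20] = (1/20)s^3 - (1/4)s^2 - (1/10)s + 6/5
L_2(s) = (s + 2)(s + 1)(s - 4) / [-20] = -(1/20)s^3 + (1/20)s^2 + (1/2)s + 2/5
L_3(s) = (s + 2)(s + 1)(s - 3) / [30] = (1/30)s^3 - (7/30)s - 1/5
p(s) = (-25)·L_0 + (-5)·L_1 + 75·L_2 + 185·L_3
  (-25)·L_0(s) = (5/6)s^3 - 5s^2 + (25/6)s + 10
  (-5)·L_1(s) = -(1/4)s^3 + (5/4)s^2 + (1/2)s - 6
  75·L_2(s) = -(15/4)s^3 + (15/4)s^2 + (75/2)s + 30
  185·L_3(s) = (37/6)s^3 - (259/6)s - 37
Adding term by term: 3s^3 - s - 3

p(s) = 3s^3 - s - 3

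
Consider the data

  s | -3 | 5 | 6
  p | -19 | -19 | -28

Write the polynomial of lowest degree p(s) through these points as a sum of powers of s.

L_0(s) = (s - 5)(s - 6) / [72] = (1/72)s^2 - (11/72)s + 5/12
L_1(s) = (s + 3)(s - 6) / [-8] = -(1/8)s^2 + (3/8)s + 9/4
L_2(s) = (s + 3)(s - 5) / [9] = (1/9)s^2 - (2/9)s - 5/3
p(s) = (-19)·L_0 + (-19)·L_1 + (-28)·L_2
  (-19)·L_0(s) = -(19/72)s^2 + (209/72)s - 95/12
  (-19)·L_1(s) = (19/8)s^2 - (57/8)s - 171/4
  (-28)·L_2(s) = -(28/9)s^2 + (56/9)s + 140/3
Adding term by term: -s^2 + 2s - 4

p(s) = -s^2 + 2s - 4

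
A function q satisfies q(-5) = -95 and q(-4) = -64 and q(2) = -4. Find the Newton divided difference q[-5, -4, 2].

-3

q[-5,-4] = (-64 - (-95)) / (-4 - (-5)) = 31
q[-4,2] = (-4 - (-64)) / (2 - (-4)) = 10
q[-5,-4,2] = (10 - 31) / (2 - (-5)) = -3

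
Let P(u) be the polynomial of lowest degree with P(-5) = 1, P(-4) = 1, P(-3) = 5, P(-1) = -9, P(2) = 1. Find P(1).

Evaluate each Lagrange basis at u = 1:
L_0(1) = (5)·(4)·(2)·(-1)/[(-1)·(-2)·(-4)·(-7)] = -5/7
L_1(1) = (6)·(4)·(2)·(-1)/[(1)·(-1)·(-3)·(-6)] = 8/3
L_2(1) = (6)·(5)·(2)·(-1)/[(2)·(1)·(-2)·(-5)] = -3
L_3(1) = (6)·(5)·(4)·(-1)/[(4)·(3)·(2)·(-3)] = 5/3
L_4(1) = (6)·(5)·(4)·(2)/[(7)·(6)·(5)·(3)] = 8/21
Sum: 1·(-5/7) + 1·(8/3) + 5·(-3) + (-9)·(5/3) + 1·(8/21) = -83/3

-83/3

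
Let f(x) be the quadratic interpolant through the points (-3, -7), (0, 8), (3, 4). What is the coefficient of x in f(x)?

Build the Lagrange basis polynomials:
L_0(x) = x(x - 3) / [18] = (1/18)x^2 - (1/6)x
L_1(x) = (x + 3)(x - 3) / [-9] = -(1/9)x^2 + 1
L_2(x) = (x + 3)x / [18] = (1/18)x^2 + (1/6)x
f(x) = (-7)·L_0 + 8·L_1 + 4·L_2
Only the coefficient of x is needed; take it from each L_i and combine:
(-7)·(-1/6) + 8·(0) + 4·(1/6) = 11/6

11/6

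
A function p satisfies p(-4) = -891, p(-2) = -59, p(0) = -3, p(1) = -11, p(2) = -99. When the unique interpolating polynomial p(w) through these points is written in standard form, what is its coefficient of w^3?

-3

L_0(w) = (w + 2)w(w - 1)(w - 2) / [240] = (1/240)w^4 - (1/240)w^3 - (1/60)w^2 + (1/60)w
L_1(w) = (w + 4)w(w - 1)(w - 2) / [-48] = -(1/48)w^4 - (1/48)w^3 + (5/24)w^2 - (1/6)w
L_2(w) = (w + 4)(w + 2)(w - 1)(w - 2) / [16] = (1/16)w^4 + (3/16)w^3 - (1/2)w^2 - (3/4)w + 1
L_3(w) = (w + 4)(w + 2)w(w - 2) / [-15] = -(1/15)w^4 - (4/15)w^3 + (4/15)w^2 + (16/15)w
L_4(w) = (w + 4)(w + 2)w(w - 1) / [48] = (1/48)w^4 + (5/48)w^3 + (1/24)w^2 - (1/6)w
p(w) = (-891)·L_0 + (-59)·L_1 + (-3)·L_2 + (-11)·L_3 + (-99)·L_4
Only the coefficient of w^3 is needed; take it from each L_i and combine:
(-891)·(-1/240) + (-59)·(-1/48) + (-3)·(3/16) + (-11)·(-4/15) + (-99)·(5/48) = -3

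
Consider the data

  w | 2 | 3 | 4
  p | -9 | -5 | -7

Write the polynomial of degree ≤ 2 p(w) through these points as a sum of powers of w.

Newton's divided differences:
p[2,3] = (-5 - (-9)) / (3 - 2) = 4
p[3,4] = (-7 - (-5)) / (4 - 3) = -2
p[2,3,4] = (-2 - 4) / (4 - 2) = -3
p(w) = -9 + 4·(w - 2) + (-3)·(w - 2)(w - 3)
Expanding: p(w) = -3w^2 + 19w - 35

p(w) = -3w^2 + 19w - 35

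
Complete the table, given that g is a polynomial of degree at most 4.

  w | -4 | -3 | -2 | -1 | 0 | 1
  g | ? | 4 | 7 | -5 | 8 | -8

-148

The 5 known values determine g uniquely (degree ≤ 4).
Evaluate each Lagrange basis at w = -4:
L_0(-4) = (-2)·(-3)·(-4)·(-5)/[(-1)·(-2)·(-3)·(-4)] = 5
L_1(-4) = (-1)·(-3)·(-4)·(-5)/[(1)·(-1)·(-2)·(-3)] = -10
L_2(-4) = (-1)·(-2)·(-4)·(-5)/[(2)·(1)·(-1)·(-2)] = 10
L_3(-4) = (-1)·(-2)·(-3)·(-5)/[(3)·(2)·(1)·(-1)] = -5
L_4(-4) = (-1)·(-2)·(-3)·(-4)/[(4)·(3)·(2)·(1)] = 1
Sum: 4·(5) + 7·(-10) + (-5)·(10) + 8·(-5) + (-8)·(1) = -148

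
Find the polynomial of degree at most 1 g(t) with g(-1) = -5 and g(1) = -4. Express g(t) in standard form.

g(t) = (1/2)t - 9/2

L_0(t) = (t - 1) / [-2] = -(1/2)t + 1/2
L_1(t) = (t + 1) / [2] = (1/2)t + 1/2
g(t) = (-5)·L_0 + (-4)·L_1
  (-5)·L_0(t) = (5/2)t - 5/2
  (-4)·L_1(t) = -2t - 2
Adding term by term: (1/2)t - 9/2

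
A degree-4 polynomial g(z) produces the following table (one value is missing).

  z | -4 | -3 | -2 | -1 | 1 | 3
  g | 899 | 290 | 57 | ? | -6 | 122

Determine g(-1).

The 5 known values determine g uniquely (degree ≤ 4).
L_0(-1) = (2)·(1)·(-2)·(-4)/[(-1)·(-2)·(-5)·(-7)] = 8/35
L_1(-1) = (3)·(1)·(-2)·(-4)/[(1)·(-1)·(-4)·(-6)] = -1
L_2(-1) = (3)·(2)·(-2)·(-4)/[(2)·(1)·(-3)·(-5)] = 8/5
L_3(-1) = (3)·(2)·(1)·(-4)/[(5)·(4)·(3)·(-2)] = 1/5
L_4(-1) = (3)·(2)·(1)·(-2)/[(7)·(6)·(5)·(2)] = -1/35
Sum: 899·(8/35) + 290·(-1) + 57·(8/5) + (-6)·(1/5) + 122·(-1/35) = 2

2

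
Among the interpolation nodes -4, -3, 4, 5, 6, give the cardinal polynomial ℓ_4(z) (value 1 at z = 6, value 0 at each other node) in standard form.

ℓ_4(z) = (z + 4)(z + 3)(z - 4)(z - 5) / [(10)·(9)·(2)·(1)]
       = (z^4 - 2z^3 - 31z^2 + 32z + 240) / (180)

ℓ_4(z) = (1/180)z^4 - (1/90)z^3 - (31/180)z^2 + (8/45)z + 4/3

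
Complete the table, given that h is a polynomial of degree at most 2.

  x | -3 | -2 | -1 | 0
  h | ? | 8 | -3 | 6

The 3 known values determine h uniquely (degree ≤ 2).
L_0(-3) = (-2)·(-3)/[(-1)·(-2)] = 3
L_1(-3) = (-1)·(-3)/[(1)·(-1)] = -3
L_2(-3) = (-1)·(-2)/[(2)·(1)] = 1
Sum: 8·(3) + (-3)·(-3) + 6·(1) = 39

39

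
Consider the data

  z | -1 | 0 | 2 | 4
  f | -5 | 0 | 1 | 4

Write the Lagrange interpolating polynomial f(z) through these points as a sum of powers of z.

f(z) = (7/20)z^3 - (37/20)z^2 + (14/5)z

Build the Lagrange basis polynomials:
L_0(z) = z(z - 2)(z - 4) / [-15] = -(1/15)z^3 + (2/5)z^2 - (8/15)z
L_1(z) = (z + 1)(z - 2)(z - 4) / [8] = (1/8)z^3 - (5/8)z^2 + (1/4)z + 1
L_2(z) = (z + 1)z(z - 4) / [-12] = -(1/12)z^3 + (1/4)z^2 + (1/3)z
L_3(z) = (z + 1)z(z - 2) / [40] = (1/40)z^3 - (1/40)z^2 - (1/20)z
f(z) = (-5)·L_0 + 0·L_1 + 1·L_2 + 4·L_3
  (-5)·L_0(z) = (1/3)z^3 - 2z^2 + (8/3)z
  0·L_1(z) = 0
  1·L_2(z) = -(1/12)z^3 + (1/4)z^2 + (1/3)z
  4·L_3(z) = (1/10)z^3 - (1/10)z^2 - (1/5)z
Adding term by term: (7/20)z^3 - (37/20)z^2 + (14/5)z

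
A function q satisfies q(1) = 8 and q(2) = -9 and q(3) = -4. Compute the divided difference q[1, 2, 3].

q[1,2] = (-9 - 8) / (2 - 1) = -17
q[2,3] = (-4 - (-9)) / (3 - 2) = 5
q[1,2,3] = (5 - (-17)) / (3 - 1) = 11

11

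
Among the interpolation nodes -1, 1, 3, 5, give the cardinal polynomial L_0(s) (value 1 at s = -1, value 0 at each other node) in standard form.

L_0(s) = (s - 1)(s - 3)(s - 5) / [(-2)·(-4)·(-6)]
       = (s^3 - 9s^2 + 23s - 15) / (-48)

L_0(s) = -(1/48)s^3 + (3/16)s^2 - (23/48)s + 5/16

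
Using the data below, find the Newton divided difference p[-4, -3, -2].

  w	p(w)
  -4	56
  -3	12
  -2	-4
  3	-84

14

p[-4,-3] = (12 - 56) / (-3 - (-4)) = -44
p[-3,-2] = (-4 - 12) / (-2 - (-3)) = -16
p[-4,-3,-2] = (-16 - (-44)) / (-2 - (-4)) = 14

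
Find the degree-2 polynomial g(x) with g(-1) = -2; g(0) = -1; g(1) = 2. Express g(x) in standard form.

g(x) = x^2 + 2x - 1

Build the Lagrange basis polynomials:
L_0(x) = x(x - 1) / [2] = (1/2)x^2 - (1/2)x
L_1(x) = (x + 1)(x - 1) / [-1] = -x^2 + 1
L_2(x) = (x + 1)x / [2] = (1/2)x^2 + (1/2)x
g(x) = (-2)·L_0 + (-1)·L_1 + 2·L_2
  (-2)·L_0(x) = -x^2 + x
  (-1)·L_1(x) = x^2 - 1
  2·L_2(x) = x^2 + x
Adding term by term: x^2 + 2x - 1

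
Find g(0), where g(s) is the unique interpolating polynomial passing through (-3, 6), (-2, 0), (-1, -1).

3

Evaluate each Lagrange basis at s = 0:
L_0(0) = (2)·(1)/[(-1)·(-2)] = 1
L_1(0) = (3)·(1)/[(1)·(-1)] = -3
L_2(0) = (3)·(2)/[(2)·(1)] = 3
Sum: 6·(1) + 0 + (-1)·(3) = 3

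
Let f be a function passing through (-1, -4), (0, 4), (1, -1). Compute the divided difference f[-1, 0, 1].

-13/2

f[-1,0] = (4 - (-4)) / (0 - (-1)) = 8
f[0,1] = (-1 - 4) / (1 - 0) = -5
f[-1,0,1] = (-5 - 8) / (1 - (-1)) = -13/2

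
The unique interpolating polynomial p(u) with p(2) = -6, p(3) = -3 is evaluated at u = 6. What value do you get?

Evaluate each Lagrange basis at u = 6:
L_0(6) = (3)/[(-1)] = -3
L_1(6) = (4)/[(1)] = 4
Sum: (-6)·(-3) + (-3)·(4) = 6

6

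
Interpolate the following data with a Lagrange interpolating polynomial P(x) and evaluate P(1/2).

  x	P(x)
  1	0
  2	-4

2

L_0(1/2) = (-3/2)/[(-1)] = 3/2
L_1(1/2) = (-1/2)/[(1)] = -1/2
Sum: 0 + (-4)·(-1/2) = 2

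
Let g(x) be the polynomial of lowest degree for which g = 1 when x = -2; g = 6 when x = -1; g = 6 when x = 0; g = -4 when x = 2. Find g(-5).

Evaluate each Lagrange basis at x = -5:
L_0(-5) = (-4)·(-5)·(-7)/[(-1)·(-2)·(-4)] = 35/2
L_1(-5) = (-3)·(-5)·(-7)/[(1)·(-1)·(-3)] = -35
L_2(-5) = (-3)·(-4)·(-7)/[(2)·(1)·(-2)] = 21
L_3(-5) = (-3)·(-4)·(-5)/[(4)·(3)·(2)] = -5/2
Sum: 1·(35/2) + 6·(-35) + 6·(21) + (-4)·(-5/2) = -113/2

-113/2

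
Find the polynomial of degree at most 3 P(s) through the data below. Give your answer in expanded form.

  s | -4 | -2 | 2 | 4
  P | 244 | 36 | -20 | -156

P(s) = -3s^3 + 3s^2 - 2s - 4

Newton's divided differences:
P[-4,-2] = (36 - 244) / (-2 - (-4)) = -104
P[-2,2] = (-20 - 36) / (2 - (-2)) = -14
P[2,4] = (-156 - (-20)) / (4 - 2) = -68
P[-4,-2,2] = (-14 - (-104)) / (2 - (-4)) = 15
P[-2,2,4] = (-68 - (-14)) / (4 - (-2)) = -9
P[-4,-2,2,4] = (-9 - 15) / (4 - (-4)) = -3
P(s) = 244 + (-104)·(s + 4) + 15·(s + 4)(s + 2) + (-3)·(s + 4)(s + 2)(s - 2)
Expanding: P(s) = -3s^3 + 3s^2 - 2s - 4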